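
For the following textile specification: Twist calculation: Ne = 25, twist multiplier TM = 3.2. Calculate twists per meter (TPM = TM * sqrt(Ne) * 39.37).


Formula: TPM = TM * sqrt(Ne) * 39.37
Step 1: sqrt(Ne) = sqrt(25) = 5
Step 2: TM * sqrt(Ne) = 3.2 * 5 = 16
Step 3: TPM = 16 * 39.37 = 630 twists/m

630 twists/m


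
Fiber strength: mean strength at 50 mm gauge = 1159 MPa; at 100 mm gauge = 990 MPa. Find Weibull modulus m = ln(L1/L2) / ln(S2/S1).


Formula: m = ln(L1/L2) / ln(S2/S1)
Step 1: ln(L1/L2) = ln(50/100) = -0.69315
Step 2: S2/S1 = 990/1159 = 0.85418
Step 3: ln(S2/S1) = ln(0.85418) = -0.15761
Step 4: m = -0.69315 / -0.15761 = 4.40

4.40 (Weibull m)


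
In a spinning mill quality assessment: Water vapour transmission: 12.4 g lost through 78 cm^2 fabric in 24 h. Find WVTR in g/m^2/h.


Formula: WVTR = mass_loss / (area * time)
Step 1: Convert area: 78 cm^2 = 0.0078 m^2
Step 2: WVTR = 12.4 g / (0.0078 m^2 * 24 h)
Step 3: WVTR = 12.4 / 0.1872 = 66.2 g/m^2/h

66.2 g/m^2/h


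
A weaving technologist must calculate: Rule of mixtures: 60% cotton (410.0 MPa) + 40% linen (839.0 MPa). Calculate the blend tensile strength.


Formula: Blend property = (fraction_A * property_A) + (fraction_B * property_B)
Step 1: Contribution A = 60/100 * 410.0 MPa = 246.0 MPa
Step 2: Contribution B = 40/100 * 839.0 MPa = 335.6 MPa
Step 3: Blend tensile strength = 246.0 + 335.6 = 581.6 MPa

581.6 MPa


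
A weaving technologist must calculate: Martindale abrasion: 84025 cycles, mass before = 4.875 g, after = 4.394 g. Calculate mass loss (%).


Formula: Mass loss% = ((m_before - m_after) / m_before) * 100
Step 1: Mass loss = 4.875 - 4.394 = 0.481 g
Step 2: Ratio = 0.481 / 4.875 = 0.0986667
Step 3: Mass loss% = 0.0986667 * 100 = 9.86667% ≈ 9.87%

9.87%


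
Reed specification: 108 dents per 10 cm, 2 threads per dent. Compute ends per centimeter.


Formula: EPC = (dents per 10 cm * ends per dent) / 10
Step 1: Total ends per 10 cm = 108 * 2 = 216
Step 2: EPC = 216 / 10 = 21.6 ends/cm

21.6 ends/cm


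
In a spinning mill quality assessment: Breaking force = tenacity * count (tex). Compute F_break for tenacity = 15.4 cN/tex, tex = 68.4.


Formula: Breaking force = Tenacity * Linear density
F = 15.4 cN/tex * 68.4 tex
F = 1053.36 cN

1053.36 cN


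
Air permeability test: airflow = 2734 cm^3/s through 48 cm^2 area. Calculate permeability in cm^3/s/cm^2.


Formula: Air Permeability = Airflow / Test Area
AP = 2734 cm^3/s / 48 cm^2
AP = 57.0 cm^3/s/cm^2

57.0 cm^3/s/cm^2


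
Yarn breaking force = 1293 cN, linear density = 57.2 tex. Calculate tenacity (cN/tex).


Formula: Tenacity = Breaking force / Linear density
Tenacity = 1293 cN / 57.2 tex
Tenacity = 22.60 cN/tex

22.60 cN/tex


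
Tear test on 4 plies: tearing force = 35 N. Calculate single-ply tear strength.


Formula: Per-ply strength = Total force / Number of plies
Per-ply = 35 N / 4
Per-ply = 8.75 N

8.75 N


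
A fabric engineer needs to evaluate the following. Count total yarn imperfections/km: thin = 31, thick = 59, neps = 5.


Formula: Total = thin places + thick places + neps
Total = 31 + 59 + 5
Total = 95 imperfections/km

95 imperfections/km


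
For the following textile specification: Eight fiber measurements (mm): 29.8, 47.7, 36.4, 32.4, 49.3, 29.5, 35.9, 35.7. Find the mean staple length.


Formula: Mean = sum of lengths / count
Sum = 29.8 + 47.7 + 36.4 + 32.4 + 49.3 + 29.5 + 35.9 + 35.7
Sum = 296.7 mm
Mean = 296.7 / 8 = 37.09 mm

37.09 mm


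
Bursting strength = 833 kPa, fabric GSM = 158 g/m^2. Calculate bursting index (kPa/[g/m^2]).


Formula: Bursting Index = Bursting Strength / Fabric GSM
BI = 833 kPa / 158 g/m^2
BI = 5.272 kPa/(g/m^2)

5.272 kPa/(g/m^2)


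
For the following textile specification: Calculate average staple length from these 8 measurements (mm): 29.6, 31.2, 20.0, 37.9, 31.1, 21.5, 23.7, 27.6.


Formula: Mean = sum of lengths / count
Sum = 29.6 + 31.2 + 20.0 + 37.9 + 31.1 + 21.5 + 23.7 + 27.6
Sum = 222.6 mm
Mean = 222.6 / 8 = 27.83 mm

27.83 mm


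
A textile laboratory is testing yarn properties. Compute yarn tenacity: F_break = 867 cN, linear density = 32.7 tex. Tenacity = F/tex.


Formula: Tenacity = Breaking force / Linear density
Tenacity = 867 cN / 32.7 tex
Tenacity = 26.51 cN/tex

26.51 cN/tex


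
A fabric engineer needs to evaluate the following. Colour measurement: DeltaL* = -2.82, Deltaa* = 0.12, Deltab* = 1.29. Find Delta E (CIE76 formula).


Formula: Delta E = sqrt(dL*^2 + da*^2 + db*^2)
Step 1: dL*^2 = (-2.82)^2 = 7.9524
Step 2: da*^2 = 0.12^2 = 0.0144
Step 3: db*^2 = 1.29^2 = 1.6641
Step 4: Sum = 7.9524 + 0.0144 + 1.6641 = 9.6309
Step 5: Delta E = sqrt(9.6309) = 3.1

3.1 Delta E


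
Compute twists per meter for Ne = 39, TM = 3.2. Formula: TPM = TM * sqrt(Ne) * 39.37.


Formula: TPM = TM * sqrt(Ne) * 39.37
Step 1: sqrt(Ne) = sqrt(39) = 6.245
Step 2: TM * sqrt(Ne) = 3.2 * 6.245 = 19.984
Step 3: TPM = 19.984 * 39.37 = 787 twists/m

787 twists/m


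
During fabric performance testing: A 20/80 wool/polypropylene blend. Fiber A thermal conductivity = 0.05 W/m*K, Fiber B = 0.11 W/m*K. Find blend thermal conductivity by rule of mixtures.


Formula: Blend property = (fraction_A * property_A) + (fraction_B * property_B)
Step 1: Contribution A = 20/100 * 0.05 W/m*K = 0.01 W/m*K
Step 2: Contribution B = 80/100 * 0.11 W/m*K = 0.088 W/m*K
Step 3: Blend thermal conductivity = 0.01 + 0.088 = 0.098 W/m*K

0.098 W/m*K


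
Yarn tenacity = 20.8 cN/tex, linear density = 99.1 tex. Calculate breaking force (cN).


Formula: Breaking force = Tenacity * Linear density
F = 20.8 cN/tex * 99.1 tex
F = 2061.28 cN

2061.28 cN


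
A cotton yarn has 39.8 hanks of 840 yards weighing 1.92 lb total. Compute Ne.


Formula: Ne = hanks / mass_lb
Substituting: Ne = 39.8 / 1.92
Ne = 20.7

20.7 Ne


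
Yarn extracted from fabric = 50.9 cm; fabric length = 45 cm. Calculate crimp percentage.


Formula: Crimp% = ((L_yarn - L_fabric) / L_fabric) * 100
Step 1: Extension = 50.9 - 45 = 5.9 cm
Step 2: Crimp% = (5.9 / 45) * 100
Step 3: Crimp% = 0.131111 * 100 = 13.1111% ≈ 13.1%

13.1%


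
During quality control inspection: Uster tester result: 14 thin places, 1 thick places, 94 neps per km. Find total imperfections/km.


Formula: Total = thin places + thick places + neps
Total = 14 + 1 + 94
Total = 109 imperfections/km

109 imperfections/km


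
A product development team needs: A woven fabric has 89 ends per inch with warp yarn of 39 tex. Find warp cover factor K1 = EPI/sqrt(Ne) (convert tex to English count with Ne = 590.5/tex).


Formula: K1 = EPI / sqrt(Ne), with Ne = 590.5 / tex_warp
Step 1: Ne = 590.5 / 39 = 15.141
Step 2: sqrt(Ne) = sqrt(15.141) = 3.8911
Step 3: K1 = 89 / 3.8911 = 22.9

22.9


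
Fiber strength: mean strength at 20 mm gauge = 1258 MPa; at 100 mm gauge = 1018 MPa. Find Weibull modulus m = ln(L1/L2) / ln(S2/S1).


Formula: m = ln(L1/L2) / ln(S2/S1)
Step 1: ln(L1/L2) = ln(20/100) = -1.60944
Step 2: S2/S1 = 1018/1258 = 0.80922
Step 3: ln(S2/S1) = ln(0.80922) = -0.21168
Step 4: m = -1.60944 / -0.21168 = 7.60

7.60 (Weibull m)


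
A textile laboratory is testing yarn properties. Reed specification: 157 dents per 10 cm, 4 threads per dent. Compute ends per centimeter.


Formula: EPC = (dents per 10 cm * ends per dent) / 10
Step 1: Total ends per 10 cm = 157 * 4 = 628
Step 2: EPC = 628 / 10 = 62.8 ends/cm

62.8 ends/cm


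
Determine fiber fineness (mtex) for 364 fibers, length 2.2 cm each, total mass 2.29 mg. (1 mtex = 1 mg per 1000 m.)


Formula: fineness (mtex) = mass (mg) / total length (km) = (mass_mg / total_length_m) * 1000
Step 1: Convert fiber length: 2.2 cm = 0.022 m
Step 2: Total fiber length = 364 * 0.022 = 8.008 m
Step 3: Linear density = 2.29 mg / 8.008 m = 0.2860 mg/m
Step 4: fineness = 0.2860 * 1000 = 286.0 mtex

286.0 mtex


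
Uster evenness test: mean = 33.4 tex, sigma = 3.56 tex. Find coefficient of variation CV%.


Formula: CV% = (standard deviation / mean) * 100
Step 1: Ratio = 3.56 / 33.4 = 0.106587
Step 2: CV% = 0.106587 * 100 = 10.6587% ≈ 10.7%

10.7%


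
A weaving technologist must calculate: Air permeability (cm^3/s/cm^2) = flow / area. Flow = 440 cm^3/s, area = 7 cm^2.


Formula: Air Permeability = Airflow / Test Area
AP = 440 cm^3/s / 7 cm^2
AP = 62.9 cm^3/s/cm^2

62.9 cm^3/s/cm^2


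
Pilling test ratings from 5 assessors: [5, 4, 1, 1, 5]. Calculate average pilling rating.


Formula: Mean = sum / count
Sum = 5 + 4 + 1 + 1 + 5 = 16
Mean = 16 / 5 = 3.2

3.2


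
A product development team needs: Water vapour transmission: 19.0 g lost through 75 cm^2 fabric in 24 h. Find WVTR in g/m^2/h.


Formula: WVTR = mass_loss / (area * time)
Step 1: Convert area: 75 cm^2 = 0.0075 m^2
Step 2: WVTR = 19.0 g / (0.0075 m^2 * 24 h)
Step 3: WVTR = 19.0 / 0.18 = 105.6 g/m^2/h

105.6 g/m^2/h


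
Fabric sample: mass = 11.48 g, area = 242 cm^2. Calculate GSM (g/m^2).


Formula: GSM = mass_g / area_m2
Step 1: Convert area: 242 cm^2 = 242 / 10000 = 0.0242 m^2
Step 2: GSM = 11.48 g / 0.0242 m^2 = 474.4 g/m^2

474.4 g/m^2


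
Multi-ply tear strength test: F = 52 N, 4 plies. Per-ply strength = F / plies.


Formula: Per-ply strength = Total force / Number of plies
Per-ply = 52 N / 4
Per-ply = 13 N

13 N


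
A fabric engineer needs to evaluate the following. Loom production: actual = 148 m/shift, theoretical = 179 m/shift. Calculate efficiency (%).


Formula: Efficiency% = (Actual output / Theoretical output) * 100
Efficiency% = (148 / 179) * 100
Efficiency% = 0.826816 * 100 = 82.6816% ≈ 82.7%

82.7%


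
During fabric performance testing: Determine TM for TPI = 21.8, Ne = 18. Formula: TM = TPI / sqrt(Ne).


Formula: TM = TPI / sqrt(Ne)
Step 1: sqrt(Ne) = sqrt(18) = 4.2426
Step 2: TM = 21.8 / 4.2426 = 5.14

5.14 TM


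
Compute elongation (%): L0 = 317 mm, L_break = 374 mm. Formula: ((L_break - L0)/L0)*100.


Formula: Elongation (%) = ((L_break - L0) / L0) * 100
Step 1: Extension = 374 - 317 = 57 mm
Step 2: Elongation = (57 / 317) * 100
Step 3: Elongation = 0.179811 * 100 = 17.9811% ≈ 18.0%

18.0%


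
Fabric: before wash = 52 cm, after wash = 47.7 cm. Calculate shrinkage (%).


Formula: Shrinkage% = ((L_before - L_after) / L_before) * 100
Step 1: Shrinkage = 52 - 47.7 = 4.3 cm
Step 2: Shrinkage% = (4.3 / 52) * 100
Step 3: Shrinkage% = 0.082692 * 100 = 8.2692% ≈ 8.3%

8.3%


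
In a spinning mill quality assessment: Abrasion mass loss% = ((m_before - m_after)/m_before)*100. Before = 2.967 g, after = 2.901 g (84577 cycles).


Formula: Mass loss% = ((m_before - m_after) / m_before) * 100
Step 1: Mass loss = 2.967 - 2.901 = 0.066 g
Step 2: Ratio = 0.066 / 2.967 = 0.0222447
Step 3: Mass loss% = 0.0222447 * 100 = 2.22447% ≈ 2.22%

2.22%


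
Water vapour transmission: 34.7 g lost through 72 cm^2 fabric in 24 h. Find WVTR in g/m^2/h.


Formula: WVTR = mass_loss / (area * time)
Step 1: Convert area: 72 cm^2 = 0.0072 m^2
Step 2: WVTR = 34.7 g / (0.0072 m^2 * 24 h)
Step 3: WVTR = 34.7 / 0.1728 = 200.8 g/m^2/h

200.8 g/m^2/h


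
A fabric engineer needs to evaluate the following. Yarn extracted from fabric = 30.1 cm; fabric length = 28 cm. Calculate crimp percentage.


Formula: Crimp% = ((L_yarn - L_fabric) / L_fabric) * 100
Step 1: Extension = 30.1 - 28 = 2.1 cm
Step 2: Crimp% = (2.1 / 28) * 100
Step 3: Crimp% = 0.075 * 100 = 7.5%

7.5%


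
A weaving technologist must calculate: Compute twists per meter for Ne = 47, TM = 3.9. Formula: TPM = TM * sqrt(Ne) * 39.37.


Formula: TPM = TM * sqrt(Ne) * 39.37
Step 1: sqrt(Ne) = sqrt(47) = 6.8557
Step 2: TM * sqrt(Ne) = 3.9 * 6.8557 = 26.7372
Step 3: TPM = 26.7372 * 39.37 = 1053 twists/m

1053 twists/m


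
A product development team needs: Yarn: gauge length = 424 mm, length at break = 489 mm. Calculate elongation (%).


Formula: Elongation (%) = ((L_break - L0) / L0) * 100
Step 1: Extension = 489 - 424 = 65 mm
Step 2: Elongation = (65 / 424) * 100
Step 3: Elongation = 0.153302 * 100 = 15.3302% ≈ 15.3%

15.3%


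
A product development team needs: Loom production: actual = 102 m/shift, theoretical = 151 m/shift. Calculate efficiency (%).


Formula: Efficiency% = (Actual output / Theoretical output) * 100
Efficiency% = (102 / 151) * 100
Efficiency% = 0.675497 * 100 = 67.5497% ≈ 67.5%

67.5%


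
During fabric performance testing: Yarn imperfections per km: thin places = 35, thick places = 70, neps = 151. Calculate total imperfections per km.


Formula: Total = thin places + thick places + neps
Total = 35 + 70 + 151
Total = 256 imperfections/km

256 imperfections/km


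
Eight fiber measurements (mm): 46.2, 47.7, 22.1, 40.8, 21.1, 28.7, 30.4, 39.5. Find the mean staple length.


Formula: Mean = sum of lengths / count
Sum = 46.2 + 47.7 + 22.1 + 40.8 + 21.1 + 28.7 + 30.4 + 39.5
Sum = 276.5 mm
Mean = 276.5 / 8 = 34.56 mm

34.56 mm


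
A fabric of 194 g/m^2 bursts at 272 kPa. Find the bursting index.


Formula: Bursting Index = Bursting Strength / Fabric GSM
BI = 272 kPa / 194 g/m^2
BI = 1.402 kPa/(g/m^2)

1.402 kPa/(g/m^2)


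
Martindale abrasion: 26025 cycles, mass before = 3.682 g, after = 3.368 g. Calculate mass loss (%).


Formula: Mass loss% = ((m_before - m_after) / m_before) * 100
Step 1: Mass loss = 3.682 - 3.368 = 0.314 g
Step 2: Ratio = 0.314 / 3.682 = 0.0852797
Step 3: Mass loss% = 0.0852797 * 100 = 8.52797% ≈ 8.53%

8.53%


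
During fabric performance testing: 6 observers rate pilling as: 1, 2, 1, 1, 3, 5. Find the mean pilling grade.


Formula: Mean = sum / count
Sum = 1 + 2 + 1 + 1 + 3 + 5 = 13
Mean = 13 / 6 = 2.2

2.2


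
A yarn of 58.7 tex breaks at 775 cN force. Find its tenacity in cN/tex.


Formula: Tenacity = Breaking force / Linear density
Tenacity = 775 cN / 58.7 tex
Tenacity = 13.20 cN/tex

13.20 cN/tex


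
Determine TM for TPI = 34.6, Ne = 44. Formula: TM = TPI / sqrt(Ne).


Formula: TM = TPI / sqrt(Ne)
Step 1: sqrt(Ne) = sqrt(44) = 6.6332
Step 2: TM = 34.6 / 6.6332 = 5.22

5.22 TM


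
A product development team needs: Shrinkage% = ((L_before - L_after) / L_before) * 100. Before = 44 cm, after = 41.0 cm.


Formula: Shrinkage% = ((L_before - L_after) / L_before) * 100
Step 1: Shrinkage = 44 - 41.0 = 3.0 cm
Step 2: Shrinkage% = (3.0 / 44) * 100
Step 3: Shrinkage% = 0.068182 * 100 = 6.8182% ≈ 6.8%

6.8%


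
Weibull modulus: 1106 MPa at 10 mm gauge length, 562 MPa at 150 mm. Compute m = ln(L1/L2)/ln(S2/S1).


Formula: m = ln(L1/L2) / ln(S2/S1)
Step 1: ln(L1/L2) = ln(10/150) = -2.70805
Step 2: S2/S1 = 562/1106 = 0.50814
Step 3: ln(S2/S1) = ln(0.50814) = -0.67700
Step 4: m = -2.70805 / -0.67700 = 4.00

4.00 (Weibull m)


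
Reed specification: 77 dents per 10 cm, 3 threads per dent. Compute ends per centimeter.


Formula: EPC = (dents per 10 cm * ends per dent) / 10
Step 1: Total ends per 10 cm = 77 * 3 = 231
Step 2: EPC = 231 / 10 = 23.1 ends/cm

23.1 ends/cm


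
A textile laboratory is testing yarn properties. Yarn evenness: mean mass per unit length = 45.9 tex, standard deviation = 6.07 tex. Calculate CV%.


Formula: CV% = (standard deviation / mean) * 100
Step 1: Ratio = 6.07 / 45.9 = 0.132244
Step 2: CV% = 0.132244 * 100 = 13.2244% ≈ 13.2%

13.2%


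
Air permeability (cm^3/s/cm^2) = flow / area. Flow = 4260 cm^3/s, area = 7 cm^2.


Formula: Air Permeability = Airflow / Test Area
AP = 4260 cm^3/s / 7 cm^2
AP = 608.6 cm^3/s/cm^2

608.6 cm^3/s/cm^2


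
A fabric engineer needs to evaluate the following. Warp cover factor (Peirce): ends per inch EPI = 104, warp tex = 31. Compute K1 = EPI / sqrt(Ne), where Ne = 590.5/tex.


Formula: K1 = EPI / sqrt(Ne), with Ne = 590.5 / tex_warp
Step 1: Ne = 590.5 / 31 = 19.048
Step 2: sqrt(Ne) = sqrt(19.048) = 4.3644
Step 3: K1 = 104 / 4.3644 = 23.8

23.8


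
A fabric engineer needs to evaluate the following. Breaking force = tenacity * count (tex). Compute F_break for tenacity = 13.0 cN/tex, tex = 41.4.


Formula: Breaking force = Tenacity * Linear density
F = 13.0 cN/tex * 41.4 tex
F = 538.20 cN

538.20 cN


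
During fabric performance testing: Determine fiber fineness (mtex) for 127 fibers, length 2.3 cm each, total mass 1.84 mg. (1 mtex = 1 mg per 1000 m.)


Formula: fineness (mtex) = mass (mg) / total length (km) = (mass_mg / total_length_m) * 1000
Step 1: Convert fiber length: 2.3 cm = 0.023 m
Step 2: Total fiber length = 127 * 0.023 = 2.921 m
Step 3: Linear density = 1.84 mg / 2.921 m = 0.6299 mg/m
Step 4: fineness = 0.6299 * 1000 = 629.9 mtex

629.9 mtex


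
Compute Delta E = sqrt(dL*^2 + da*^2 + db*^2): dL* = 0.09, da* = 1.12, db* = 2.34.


Formula: Delta E = sqrt(dL*^2 + da*^2 + db*^2)
Step 1: dL*^2 = 0.09^2 = 0.0081
Step 2: da*^2 = 1.12^2 = 1.2544
Step 3: db*^2 = 2.34^2 = 5.4756
Step 4: Sum = 0.0081 + 1.2544 + 5.4756 = 6.7381
Step 5: Delta E = sqrt(6.7381) = 2.6

2.6 Delta E


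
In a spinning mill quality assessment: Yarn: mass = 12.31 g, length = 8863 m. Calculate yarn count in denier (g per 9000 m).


Formula: den = (mass_g / length_m) * 9000
Substituting: den = (12.31 / 8863) * 9000
Intermediate: 12.31 / 8863 = 0.00138892 g/m
den = 0.00138892 * 9000 = 12.5 denier

12.5 denier


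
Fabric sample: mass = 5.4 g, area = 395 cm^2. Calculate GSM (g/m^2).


Formula: GSM = mass_g / area_m2
Step 1: Convert area: 395 cm^2 = 395 / 10000 = 0.0395 m^2
Step 2: GSM = 5.4 g / 0.0395 m^2 = 136.7 g/m^2

136.7 g/m^2


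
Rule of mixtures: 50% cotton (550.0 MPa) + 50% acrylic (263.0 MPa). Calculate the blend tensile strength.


Formula: Blend property = (fraction_A * property_A) + (fraction_B * property_B)
Step 1: Contribution A = 50/100 * 550.0 MPa = 275.0 MPa
Step 2: Contribution B = 50/100 * 263.0 MPa = 131.5 MPa
Step 3: Blend tensile strength = 275.0 + 131.5 = 406.5 MPa

406.5 MPa


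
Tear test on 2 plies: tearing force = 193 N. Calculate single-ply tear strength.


Formula: Per-ply strength = Total force / Number of plies
Per-ply = 193 N / 2
Per-ply = 96.5 N

96.5 N


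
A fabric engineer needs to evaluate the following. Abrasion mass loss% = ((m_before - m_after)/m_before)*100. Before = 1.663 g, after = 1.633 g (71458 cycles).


Formula: Mass loss% = ((m_before - m_after) / m_before) * 100
Step 1: Mass loss = 1.663 - 1.633 = 0.03 g
Step 2: Ratio = 0.03 / 1.663 = 0.0180397
Step 3: Mass loss% = 0.0180397 * 100 = 1.80397% ≈ 1.80%

1.80%


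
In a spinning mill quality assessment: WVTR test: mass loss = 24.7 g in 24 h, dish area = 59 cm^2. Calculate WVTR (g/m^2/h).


Formula: WVTR = mass_loss / (area * time)
Step 1: Convert area: 59 cm^2 = 0.0059 m^2
Step 2: WVTR = 24.7 g / (0.0059 m^2 * 24 h)
Step 3: WVTR = 24.7 / 0.1416 = 174.4 g/m^2/h

174.4 g/m^2/h


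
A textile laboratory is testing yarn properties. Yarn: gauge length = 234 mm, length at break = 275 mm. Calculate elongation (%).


Formula: Elongation (%) = ((L_break - L0) / L0) * 100
Step 1: Extension = 275 - 234 = 41 mm
Step 2: Elongation = (41 / 234) * 100
Step 3: Elongation = 0.175214 * 100 = 17.5214% ≈ 17.5%

17.5%


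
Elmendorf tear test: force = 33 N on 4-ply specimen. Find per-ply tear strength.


Formula: Per-ply strength = Total force / Number of plies
Per-ply = 33 N / 4
Per-ply = 8.25 N

8.25 N


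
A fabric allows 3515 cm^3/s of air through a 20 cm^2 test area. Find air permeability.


Formula: Air Permeability = Airflow / Test Area
AP = 3515 cm^3/s / 20 cm^2
AP = 175.8 cm^3/s/cm^2

175.8 cm^3/s/cm^2


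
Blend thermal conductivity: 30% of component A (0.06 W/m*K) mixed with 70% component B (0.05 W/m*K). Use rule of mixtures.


Formula: Blend property = (fraction_A * property_A) + (fraction_B * property_B)
Step 1: Contribution A = 30/100 * 0.06 W/m*K = 0.018 W/m*K
Step 2: Contribution B = 70/100 * 0.05 W/m*K = 0.035 W/m*K
Step 3: Blend thermal conductivity = 0.018 + 0.035 = 0.053 W/m*K

0.053 W/m*K


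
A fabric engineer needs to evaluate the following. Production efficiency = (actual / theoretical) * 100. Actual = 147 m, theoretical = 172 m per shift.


Formula: Efficiency% = (Actual output / Theoretical output) * 100
Efficiency% = (147 / 172) * 100
Efficiency% = 0.854651 * 100 = 85.4651% ≈ 85.5%

85.5%


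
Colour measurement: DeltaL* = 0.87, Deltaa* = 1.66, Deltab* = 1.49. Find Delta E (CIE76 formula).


Formula: Delta E = sqrt(dL*^2 + da*^2 + db*^2)
Step 1: dL*^2 = 0.87^2 = 0.7569
Step 2: da*^2 = 1.66^2 = 2.7556
Step 3: db*^2 = 1.49^2 = 2.2201
Step 4: Sum = 0.7569 + 2.7556 + 2.2201 = 5.7326
Step 5: Delta E = sqrt(5.7326) = 2.39

2.39 Delta E


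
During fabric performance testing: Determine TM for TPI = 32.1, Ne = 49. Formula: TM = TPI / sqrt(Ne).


Formula: TM = TPI / sqrt(Ne)
Step 1: sqrt(Ne) = sqrt(49) = 7
Step 2: TM = 32.1 / 7 = 4.59

4.59 TM


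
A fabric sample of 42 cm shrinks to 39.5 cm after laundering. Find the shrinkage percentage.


Formula: Shrinkage% = ((L_before - L_after) / L_before) * 100
Step 1: Shrinkage = 42 - 39.5 = 2.5 cm
Step 2: Shrinkage% = (2.5 / 42) * 100
Step 3: Shrinkage% = 0.059524 * 100 = 5.9524% ≈ 6.0%

6.0%


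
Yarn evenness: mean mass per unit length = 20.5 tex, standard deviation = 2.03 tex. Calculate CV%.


Formula: CV% = (standard deviation / mean) * 100
Step 1: Ratio = 2.03 / 20.5 = 0.099024
Step 2: CV% = 0.099024 * 100 = 9.9024% ≈ 9.9%

9.9%


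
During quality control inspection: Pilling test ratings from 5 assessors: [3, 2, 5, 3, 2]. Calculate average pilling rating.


Formula: Mean = sum / count
Sum = 3 + 2 + 5 + 3 + 2 = 15
Mean = 15 / 5 = 3.0

3.0


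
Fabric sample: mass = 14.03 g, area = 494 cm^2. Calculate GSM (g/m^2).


Formula: GSM = mass_g / area_m2
Step 1: Convert area: 494 cm^2 = 494 / 10000 = 0.0494 m^2
Step 2: GSM = 14.03 g / 0.0494 m^2 = 284.0 g/m^2

284.0 g/m^2


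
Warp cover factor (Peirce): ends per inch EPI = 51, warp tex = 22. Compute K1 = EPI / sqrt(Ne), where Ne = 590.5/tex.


Formula: K1 = EPI / sqrt(Ne), with Ne = 590.5 / tex_warp
Step 1: Ne = 590.5 / 22 = 26.841
Step 2: sqrt(Ne) = sqrt(26.841) = 5.1808
Step 3: K1 = 51 / 5.1808 = 9.8

9.8


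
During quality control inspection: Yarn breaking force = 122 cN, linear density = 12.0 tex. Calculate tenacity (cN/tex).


Formula: Tenacity = Breaking force / Linear density
Tenacity = 122 cN / 12.0 tex
Tenacity = 10.17 cN/tex

10.17 cN/tex


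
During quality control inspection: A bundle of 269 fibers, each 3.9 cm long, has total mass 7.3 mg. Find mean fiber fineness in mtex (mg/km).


Formula: fineness (mtex) = mass (mg) / total length (km) = (mass_mg / total_length_m) * 1000
Step 1: Convert fiber length: 3.9 cm = 0.039 m
Step 2: Total fiber length = 269 * 0.039 = 10.491 m
Step 3: Linear density = 7.3 mg / 10.491 m = 0.6958 mg/m
Step 4: fineness = 0.6958 * 1000 = 695.8 mtex

695.8 mtex


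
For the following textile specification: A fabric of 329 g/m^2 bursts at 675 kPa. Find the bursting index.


Formula: Bursting Index = Bursting Strength / Fabric GSM
BI = 675 kPa / 329 g/m^2
BI = 2.052 kPa/(g/m^2)

2.052 kPa/(g/m^2)


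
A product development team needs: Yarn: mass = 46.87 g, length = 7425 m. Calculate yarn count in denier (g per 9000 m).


Formula: den = (mass_g / length_m) * 9000
Substituting: den = (46.87 / 7425) * 9000
Intermediate: 46.87 / 7425 = 0.00631246 g/m
den = 0.00631246 * 9000 = 56.8 denier

56.8 denier


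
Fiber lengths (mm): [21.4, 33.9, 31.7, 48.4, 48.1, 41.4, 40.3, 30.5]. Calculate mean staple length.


Formula: Mean = sum of lengths / count
Sum = 21.4 + 33.9 + 31.7 + 48.4 + 48.1 + 41.4 + 40.3 + 30.5
Sum = 295.7 mm
Mean = 295.7 / 8 = 36.96 mm

36.96 mm


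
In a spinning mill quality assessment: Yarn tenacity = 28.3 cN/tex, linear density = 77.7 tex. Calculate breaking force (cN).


Formula: Breaking force = Tenacity * Linear density
F = 28.3 cN/tex * 77.7 tex
F = 2198.91 cN

2198.91 cN


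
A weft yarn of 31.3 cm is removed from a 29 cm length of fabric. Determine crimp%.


Formula: Crimp% = ((L_yarn - L_fabric) / L_fabric) * 100
Step 1: Extension = 31.3 - 29 = 2.3 cm
Step 2: Crimp% = (2.3 / 29) * 100
Step 3: Crimp% = 0.07931 * 100 = 7.931% ≈ 7.9%

7.9%


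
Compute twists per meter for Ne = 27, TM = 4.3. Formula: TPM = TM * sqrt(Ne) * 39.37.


Formula: TPM = TM * sqrt(Ne) * 39.37
Step 1: sqrt(Ne) = sqrt(27) = 5.1962
Step 2: TM * sqrt(Ne) = 4.3 * 5.1962 = 22.3437
Step 3: TPM = 22.3437 * 39.37 = 880 twists/m

880 twists/m


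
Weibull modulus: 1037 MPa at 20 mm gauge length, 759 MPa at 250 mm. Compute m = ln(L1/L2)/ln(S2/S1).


Formula: m = ln(L1/L2) / ln(S2/S1)
Step 1: ln(L1/L2) = ln(20/250) = -2.52573
Step 2: S2/S1 = 759/1037 = 0.73192
Step 3: ln(S2/S1) = ln(0.73192) = -0.31208
Step 4: m = -2.52573 / -0.31208 = 8.09

8.09 (Weibull m)


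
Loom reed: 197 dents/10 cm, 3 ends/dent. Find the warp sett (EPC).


Formula: EPC = (dents per 10 cm * ends per dent) / 10
Step 1: Total ends per 10 cm = 197 * 3 = 591
Step 2: EPC = 591 / 10 = 59.1 ends/cm

59.1 ends/cm


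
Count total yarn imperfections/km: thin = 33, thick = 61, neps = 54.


Formula: Total = thin places + thick places + neps
Total = 33 + 61 + 54
Total = 148 imperfections/km

148 imperfections/km


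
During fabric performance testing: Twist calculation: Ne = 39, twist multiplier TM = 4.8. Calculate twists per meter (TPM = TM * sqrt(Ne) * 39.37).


Formula: TPM = TM * sqrt(Ne) * 39.37
Step 1: sqrt(Ne) = sqrt(39) = 6.245
Step 2: TM * sqrt(Ne) = 4.8 * 6.245 = 29.976
Step 3: TPM = 29.976 * 39.37 = 1180 twists/m

1180 twists/m


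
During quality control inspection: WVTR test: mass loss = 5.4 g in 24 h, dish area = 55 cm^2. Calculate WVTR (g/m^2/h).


Formula: WVTR = mass_loss / (area * time)
Step 1: Convert area: 55 cm^2 = 0.0055 m^2
Step 2: WVTR = 5.4 g / (0.0055 m^2 * 24 h)
Step 3: WVTR = 5.4 / 0.132 = 40.9 g/m^2/h

40.9 g/m^2/h


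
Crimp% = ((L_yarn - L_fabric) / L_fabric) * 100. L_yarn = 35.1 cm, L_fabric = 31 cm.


Formula: Crimp% = ((L_yarn - L_fabric) / L_fabric) * 100
Step 1: Extension = 35.1 - 31 = 4.1 cm
Step 2: Crimp% = (4.1 / 31) * 100
Step 3: Crimp% = 0.132258 * 100 = 13.2258% ≈ 13.2%

13.2%


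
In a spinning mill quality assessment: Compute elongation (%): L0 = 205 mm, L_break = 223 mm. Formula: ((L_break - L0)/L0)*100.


Formula: Elongation (%) = ((L_break - L0) / L0) * 100
Step 1: Extension = 223 - 205 = 18 mm
Step 2: Elongation = (18 / 205) * 100
Step 3: Elongation = 0.087805 * 100 = 8.7805% ≈ 8.8%

8.8%


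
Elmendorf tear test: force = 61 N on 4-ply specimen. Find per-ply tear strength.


Formula: Per-ply strength = Total force / Number of plies
Per-ply = 61 N / 4
Per-ply = 15.25 N

15.25 N


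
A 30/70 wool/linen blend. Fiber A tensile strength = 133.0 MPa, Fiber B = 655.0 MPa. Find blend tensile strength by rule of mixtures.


Formula: Blend property = (fraction_A * property_A) + (fraction_B * property_B)
Step 1: Contribution A = 30/100 * 133.0 MPa = 39.9 MPa
Step 2: Contribution B = 70/100 * 655.0 MPa = 458.5 MPa
Step 3: Blend tensile strength = 39.9 + 458.5 = 498.4 MPa

498.4 MPa


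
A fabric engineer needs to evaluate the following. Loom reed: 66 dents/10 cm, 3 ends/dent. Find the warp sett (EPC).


Formula: EPC = (dents per 10 cm * ends per dent) / 10
Step 1: Total ends per 10 cm = 66 * 3 = 198
Step 2: EPC = 198 / 10 = 19.8 ends/cm

19.8 ends/cm


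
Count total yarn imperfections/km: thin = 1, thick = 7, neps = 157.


Formula: Total = thin places + thick places + neps
Total = 1 + 7 + 157
Total = 165 imperfections/km

165 imperfections/km


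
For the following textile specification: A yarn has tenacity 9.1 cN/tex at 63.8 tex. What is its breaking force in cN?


Formula: Breaking force = Tenacity * Linear density
F = 9.1 cN/tex * 63.8 tex
F = 580.58 cN

580.58 cN


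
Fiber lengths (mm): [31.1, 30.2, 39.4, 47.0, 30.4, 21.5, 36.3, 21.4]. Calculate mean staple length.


Formula: Mean = sum of lengths / count
Sum = 31.1 + 30.2 + 39.4 + 47.0 + 30.4 + 21.5 + 36.3 + 21.4
Sum = 257.3 mm
Mean = 257.3 / 8 = 32.16 mm

32.16 mm


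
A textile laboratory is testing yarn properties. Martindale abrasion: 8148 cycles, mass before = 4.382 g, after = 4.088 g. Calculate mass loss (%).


Formula: Mass loss% = ((m_before - m_after) / m_before) * 100
Step 1: Mass loss = 4.382 - 4.088 = 0.294 g
Step 2: Ratio = 0.294 / 4.382 = 0.0670927
Step 3: Mass loss% = 0.0670927 * 100 = 6.70927% ≈ 6.71%

6.71%


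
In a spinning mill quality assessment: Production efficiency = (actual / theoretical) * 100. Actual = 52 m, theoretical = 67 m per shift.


Formula: Efficiency% = (Actual output / Theoretical output) * 100
Efficiency% = (52 / 67) * 100
Efficiency% = 0.776119 * 100 = 77.6119% ≈ 77.6%

77.6%


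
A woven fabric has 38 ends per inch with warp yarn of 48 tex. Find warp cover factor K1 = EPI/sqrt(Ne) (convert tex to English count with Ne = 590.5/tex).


Formula: K1 = EPI / sqrt(Ne), with Ne = 590.5 / tex_warp
Step 1: Ne = 590.5 / 48 = 12.302
Step 2: sqrt(Ne) = sqrt(12.302) = 3.5074
Step 3: K1 = 38 / 3.5074 = 10.8

10.8


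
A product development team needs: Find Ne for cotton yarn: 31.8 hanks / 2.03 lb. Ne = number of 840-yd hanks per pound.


Formula: Ne = hanks / mass_lb
Substituting: Ne = 31.8 / 2.03
Ne = 15.7

15.7 Ne


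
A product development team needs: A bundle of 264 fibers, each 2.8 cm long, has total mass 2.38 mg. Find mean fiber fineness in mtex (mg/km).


Formula: fineness (mtex) = mass (mg) / total length (km) = (mass_mg / total_length_m) * 1000
Step 1: Convert fiber length: 2.8 cm = 0.028 m
Step 2: Total fiber length = 264 * 0.028 = 7.392 m
Step 3: Linear density = 2.38 mg / 7.392 m = 0.3220 mg/m
Step 4: fineness = 0.3220 * 1000 = 322.0 mtex

322.0 mtex


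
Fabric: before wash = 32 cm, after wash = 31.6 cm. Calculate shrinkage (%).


Formula: Shrinkage% = ((L_before - L_after) / L_before) * 100
Step 1: Shrinkage = 32 - 31.6 = 0.4 cm
Step 2: Shrinkage% = (0.4 / 32) * 100
Step 3: Shrinkage% = 0.0125 * 100 = 1.25% ≈ 1.3%

1.3%


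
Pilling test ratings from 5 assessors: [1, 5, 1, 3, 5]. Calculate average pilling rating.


Formula: Mean = sum / count
Sum = 1 + 5 + 1 + 3 + 5 = 15
Mean = 15 / 5 = 3.0

3.0


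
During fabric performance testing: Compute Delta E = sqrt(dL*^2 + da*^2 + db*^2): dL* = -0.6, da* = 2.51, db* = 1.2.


Formula: Delta E = sqrt(dL*^2 + da*^2 + db*^2)
Step 1: dL*^2 = (-0.6)^2 = 0.36
Step 2: da*^2 = 2.51^2 = 6.3001
Step 3: db*^2 = 1.2^2 = 1.44
Step 4: Sum = 0.36 + 6.3001 + 1.44 = 8.1001
Step 5: Delta E = sqrt(8.1001) = 2.85

2.85 Delta E


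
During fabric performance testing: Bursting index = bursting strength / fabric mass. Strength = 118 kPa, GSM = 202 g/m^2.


Formula: Bursting Index = Bursting Strength / Fabric GSM
BI = 118 kPa / 202 g/m^2
BI = 0.584 kPa/(g/m^2)

0.584 kPa/(g/m^2)


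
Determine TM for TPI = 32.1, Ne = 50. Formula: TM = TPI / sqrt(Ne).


Formula: TM = TPI / sqrt(Ne)
Step 1: sqrt(Ne) = sqrt(50) = 7.0711
Step 2: TM = 32.1 / 7.0711 = 4.54

4.54 TM


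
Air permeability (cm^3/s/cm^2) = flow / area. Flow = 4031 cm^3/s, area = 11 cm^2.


Formula: Air Permeability = Airflow / Test Area
AP = 4031 cm^3/s / 11 cm^2
AP = 366.5 cm^3/s/cm^2

366.5 cm^3/s/cm^2


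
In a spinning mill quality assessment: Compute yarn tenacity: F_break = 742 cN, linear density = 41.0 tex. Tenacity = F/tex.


Formula: Tenacity = Breaking force / Linear density
Tenacity = 742 cN / 41.0 tex
Tenacity = 18.10 cN/tex

18.10 cN/tex


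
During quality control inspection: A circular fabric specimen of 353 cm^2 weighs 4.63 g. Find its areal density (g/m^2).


Formula: GSM = mass_g / area_m2
Step 1: Convert area: 353 cm^2 = 353 / 10000 = 0.0353 m^2
Step 2: GSM = 4.63 g / 0.0353 m^2 = 131.2 g/m^2

131.2 g/m^2


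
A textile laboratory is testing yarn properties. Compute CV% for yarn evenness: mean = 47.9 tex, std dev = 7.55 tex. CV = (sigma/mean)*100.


Formula: CV% = (standard deviation / mean) * 100
Step 1: Ratio = 7.55 / 47.9 = 0.15762
Step 2: CV% = 0.15762 * 100 = 15.762% ≈ 15.8%

15.8%


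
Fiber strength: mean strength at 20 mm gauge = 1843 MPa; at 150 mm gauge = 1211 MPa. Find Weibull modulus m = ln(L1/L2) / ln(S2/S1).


Formula: m = ln(L1/L2) / ln(S2/S1)
Step 1: ln(L1/L2) = ln(20/150) = -2.01490
Step 2: S2/S1 = 1211/1843 = 0.65708
Step 3: ln(S2/S1) = ln(0.65708) = -0.41995
Step 4: m = -2.01490 / -0.41995 = 4.80

4.80 (Weibull m)


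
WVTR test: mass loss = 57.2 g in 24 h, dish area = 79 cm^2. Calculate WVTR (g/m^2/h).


Formula: WVTR = mass_loss / (area * time)
Step 1: Convert area: 79 cm^2 = 0.0079 m^2
Step 2: WVTR = 57.2 g / (0.0079 m^2 * 24 h)
Step 3: WVTR = 57.2 / 0.1896 = 301.7 g/m^2/h

301.7 g/m^2/h


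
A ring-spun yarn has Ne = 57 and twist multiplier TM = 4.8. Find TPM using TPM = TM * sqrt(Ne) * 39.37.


Formula: TPM = TM * sqrt(Ne) * 39.37
Step 1: sqrt(Ne) = sqrt(57) = 7.5498
Step 2: TM * sqrt(Ne) = 4.8 * 7.5498 = 36.239
Step 3: TPM = 36.239 * 39.37 = 1427 twists/m

1427 twists/m


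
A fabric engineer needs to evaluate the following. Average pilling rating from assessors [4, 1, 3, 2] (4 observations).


Formula: Mean = sum / count
Sum = 4 + 1 + 3 + 2 = 10
Mean = 10 / 4 = 2.5

2.5


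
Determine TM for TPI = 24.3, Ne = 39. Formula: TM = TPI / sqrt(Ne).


Formula: TM = TPI / sqrt(Ne)
Step 1: sqrt(Ne) = sqrt(39) = 6.245
Step 2: TM = 24.3 / 6.245 = 3.89

3.89 TM


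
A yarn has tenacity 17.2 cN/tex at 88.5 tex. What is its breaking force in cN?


Formula: Breaking force = Tenacity * Linear density
F = 17.2 cN/tex * 88.5 tex
F = 1522.20 cN

1522.20 cN


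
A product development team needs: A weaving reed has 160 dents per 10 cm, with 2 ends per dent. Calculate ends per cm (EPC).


Formula: EPC = (dents per 10 cm * ends per dent) / 10
Step 1: Total ends per 10 cm = 160 * 2 = 320
Step 2: EPC = 320 / 10 = 32.0 ends/cm

32.0 ends/cm


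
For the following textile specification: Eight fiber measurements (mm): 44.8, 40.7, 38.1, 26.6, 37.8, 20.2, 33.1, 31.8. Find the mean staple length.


Formula: Mean = sum of lengths / count
Sum = 44.8 + 40.7 + 38.1 + 26.6 + 37.8 + 20.2 + 33.1 + 31.8
Sum = 273.1 mm
Mean = 273.1 / 8 = 34.14 mm

34.14 mm


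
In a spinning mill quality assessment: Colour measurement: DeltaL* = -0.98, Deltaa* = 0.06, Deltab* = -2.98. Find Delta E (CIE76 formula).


Formula: Delta E = sqrt(dL*^2 + da*^2 + db*^2)
Step 1: dL*^2 = (-0.98)^2 = 0.9604
Step 2: da*^2 = 0.06^2 = 0.0036
Step 3: db*^2 = (-2.98)^2 = 8.8804
Step 4: Sum = 0.9604 + 0.0036 + 8.8804 = 9.8444
Step 5: Delta E = sqrt(9.8444) = 3.14

3.14 Delta E


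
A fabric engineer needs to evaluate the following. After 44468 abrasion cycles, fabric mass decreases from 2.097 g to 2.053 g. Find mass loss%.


Formula: Mass loss% = ((m_before - m_after) / m_before) * 100
Step 1: Mass loss = 2.097 - 2.053 = 0.044 g
Step 2: Ratio = 0.044 / 2.097 = 0.0209824
Step 3: Mass loss% = 0.0209824 * 100 = 2.09824% ≈ 2.10%

2.10%


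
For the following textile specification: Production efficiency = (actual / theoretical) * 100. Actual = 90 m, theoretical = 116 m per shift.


Formula: Efficiency% = (Actual output / Theoretical output) * 100
Efficiency% = (90 / 116) * 100
Efficiency% = 0.775862 * 100 = 77.5862% ≈ 77.6%

77.6%


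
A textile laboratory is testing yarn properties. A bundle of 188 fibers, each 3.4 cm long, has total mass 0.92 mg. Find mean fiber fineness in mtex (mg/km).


Formula: fineness (mtex) = mass (mg) / total length (km) = (mass_mg / total_length_m) * 1000
Step 1: Convert fiber length: 3.4 cm = 0.034 m
Step 2: Total fiber length = 188 * 0.034 = 6.392 m
Step 3: Linear density = 0.92 mg / 6.392 m = 0.1439 mg/m
Step 4: fineness = 0.1439 * 1000 = 143.9 mtex

143.9 mtex


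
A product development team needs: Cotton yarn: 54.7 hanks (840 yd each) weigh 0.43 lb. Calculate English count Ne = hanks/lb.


Formula: Ne = hanks / mass_lb
Substituting: Ne = 54.7 / 0.43
Ne = 127.2

127.2 Ne


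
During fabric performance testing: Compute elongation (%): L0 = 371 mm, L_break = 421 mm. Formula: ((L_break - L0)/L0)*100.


Formula: Elongation (%) = ((L_break - L0) / L0) * 100
Step 1: Extension = 421 - 371 = 50 mm
Step 2: Elongation = (50 / 371) * 100
Step 3: Elongation = 0.134771 * 100 = 13.4771% ≈ 13.5%

13.5%


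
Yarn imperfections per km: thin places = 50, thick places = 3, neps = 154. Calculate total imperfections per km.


Formula: Total = thin places + thick places + neps
Total = 50 + 3 + 154
Total = 207 imperfections/km

207 imperfections/km


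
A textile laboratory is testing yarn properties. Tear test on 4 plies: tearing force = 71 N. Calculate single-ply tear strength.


Formula: Per-ply strength = Total force / Number of plies
Per-ply = 71 N / 4
Per-ply = 17.75 N

17.75 N


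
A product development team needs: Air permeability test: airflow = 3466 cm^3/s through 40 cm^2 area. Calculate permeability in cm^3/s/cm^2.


Formula: Air Permeability = Airflow / Test Area
AP = 3466 cm^3/s / 40 cm^2
AP = 86.7 cm^3/s/cm^2

86.7 cm^3/s/cm^2


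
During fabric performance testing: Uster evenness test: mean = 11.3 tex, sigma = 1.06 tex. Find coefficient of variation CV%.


Formula: CV% = (standard deviation / mean) * 100
Step 1: Ratio = 1.06 / 11.3 = 0.093805
Step 2: CV% = 0.093805 * 100 = 9.3805% ≈ 9.4%

9.4%


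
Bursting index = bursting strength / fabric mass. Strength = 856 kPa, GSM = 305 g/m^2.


Formula: Bursting Index = Bursting Strength / Fabric GSM
BI = 856 kPa / 305 g/m^2
BI = 2.807 kPa/(g/m^2)

2.807 kPa/(g/m^2)


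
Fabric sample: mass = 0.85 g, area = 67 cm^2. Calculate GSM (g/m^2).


Formula: GSM = mass_g / area_m2
Step 1: Convert area: 67 cm^2 = 67 / 10000 = 0.0067 m^2
Step 2: GSM = 0.85 g / 0.0067 m^2 = 126.9 g/m^2

126.9 g/m^2


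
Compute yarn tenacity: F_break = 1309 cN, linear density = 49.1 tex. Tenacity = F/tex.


Formula: Tenacity = Breaking force / Linear density
Tenacity = 1309 cN / 49.1 tex
Tenacity = 26.66 cN/tex

26.66 cN/tex


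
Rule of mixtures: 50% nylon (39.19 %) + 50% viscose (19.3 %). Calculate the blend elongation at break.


Formula: Blend property = (fraction_A * property_A) + (fraction_B * property_B)
Step 1: Contribution A = 50/100 * 39.19 % = 19.595 %
Step 2: Contribution B = 50/100 * 19.3 % = 9.65 %
Step 3: Blend elongation at break = 19.595 + 9.65 = 29.245 %

29.245 %


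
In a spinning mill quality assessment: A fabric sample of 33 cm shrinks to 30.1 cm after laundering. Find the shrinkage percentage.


Formula: Shrinkage% = ((L_before - L_after) / L_before) * 100
Step 1: Shrinkage = 33 - 30.1 = 2.9 cm
Step 2: Shrinkage% = (2.9 / 33) * 100
Step 3: Shrinkage% = 0.087879 * 100 = 8.7879% ≈ 8.8%

8.8%


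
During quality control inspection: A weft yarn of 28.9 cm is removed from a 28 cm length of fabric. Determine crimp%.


Formula: Crimp% = ((L_yarn - L_fabric) / L_fabric) * 100
Step 1: Extension = 28.9 - 28 = 0.9 cm
Step 2: Crimp% = (0.9 / 28) * 100
Step 3: Crimp% = 0.032143 * 100 = 3.2143% ≈ 3.2%

3.2%


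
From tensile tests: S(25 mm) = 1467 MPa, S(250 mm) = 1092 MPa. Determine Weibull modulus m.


Formula: m = ln(L1/L2) / ln(S2/S1)
Step 1: ln(L1/L2) = ln(25/250) = -2.30259
Step 2: S2/S1 = 1092/1467 = 0.74438
Step 3: ln(S2/S1) = ln(0.74438) = -0.29520
Step 4: m = -2.30259 / -0.29520 = 7.80

7.80 (Weibull m)


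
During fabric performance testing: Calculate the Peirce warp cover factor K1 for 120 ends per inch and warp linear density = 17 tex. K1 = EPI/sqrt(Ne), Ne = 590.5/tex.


Formula: K1 = EPI / sqrt(Ne), with Ne = 590.5 / tex_warp
Step 1: Ne = 590.5 / 17 = 34.735
Step 2: sqrt(Ne) = sqrt(34.735) = 5.8936
Step 3: K1 = 120 / 5.8936 = 20.4

20.4


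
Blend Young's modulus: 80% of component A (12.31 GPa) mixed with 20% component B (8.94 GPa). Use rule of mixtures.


Formula: Blend property = (fraction_A * property_A) + (fraction_B * property_B)
Step 1: Contribution A = 80/100 * 12.31 GPa = 9.848 GPa
Step 2: Contribution B = 20/100 * 8.94 GPa = 1.788 GPa
Step 3: Blend Young's modulus = 9.848 + 1.788 = 11.636 GPa

11.636 GPa
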